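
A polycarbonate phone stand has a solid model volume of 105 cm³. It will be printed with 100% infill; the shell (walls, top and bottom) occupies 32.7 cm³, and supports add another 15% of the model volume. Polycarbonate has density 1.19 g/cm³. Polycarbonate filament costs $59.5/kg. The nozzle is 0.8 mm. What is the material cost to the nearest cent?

Infill region = 105 − 32.7 = 72.3 cm³.
Infill deposited = 1.00 × 72.3 = 72.3 cm³.
Support: 0.15 × 105 → 15.75 cm³.
Total extruded = 32.7 + 72.3 + 15.75, so 120.75 cm³.
Mass = 120.75 × 1.19, so 143.6925 g.
Cost = 143.6925 g / 1000 × $59.5/kg = $8.55.

$8.55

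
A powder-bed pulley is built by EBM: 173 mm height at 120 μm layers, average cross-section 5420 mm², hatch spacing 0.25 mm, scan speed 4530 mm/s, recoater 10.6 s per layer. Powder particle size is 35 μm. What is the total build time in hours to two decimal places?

6.16 hours

Layer count = ceil(173 / 0.12) = 1442.
Per-layer scan distance = 5420 / 0.25 = 21680 mm.
Beam time per layer = 21680 / 4530, so 4.7859 s.
Per-layer time = 4.7859 + 10.6, so 15.3859 s.
Build time = 1442 × 15.3859 = 22186.4678 s = 6.16 hours.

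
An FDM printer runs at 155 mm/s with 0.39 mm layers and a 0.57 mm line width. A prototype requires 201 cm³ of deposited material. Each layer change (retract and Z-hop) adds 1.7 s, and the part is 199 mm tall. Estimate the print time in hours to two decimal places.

1.86 hours

Line area: 0.39 × 0.57 → 0.2223 mm².
Toolpath length = 201 cm³ / 0.2223 mm² = 201000 / 0.2223 = 904183.5 mm.
Print-move time = 904183.5 / 155 = 5833.4 s.
Layers = ⌈199/0.39⌉ = 511.
Layer-change overhead = 511 × 1.7 = 868.7 s.
Total = 5833.4 + 868.7 = 6702.1 s = 1.86 hours.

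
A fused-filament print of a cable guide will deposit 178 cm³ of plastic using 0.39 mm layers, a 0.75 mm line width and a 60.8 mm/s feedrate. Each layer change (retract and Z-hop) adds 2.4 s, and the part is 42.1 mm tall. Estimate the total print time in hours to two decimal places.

Line area = 0.39 × 0.75, so 0.2925 mm².
Total extruded path = 178000/0.2925 = 608547 mm.
Print-move time: 608547 / 60.8 → 10009 s.
Layers = ⌈42.1/0.39⌉ = 108.
Non-print overhead = 108 × 2.4, so 259.2 s.
Altogether 10009 + 259.2 = 10268.2 s, i.e. 2.85 hours.

2.85 hours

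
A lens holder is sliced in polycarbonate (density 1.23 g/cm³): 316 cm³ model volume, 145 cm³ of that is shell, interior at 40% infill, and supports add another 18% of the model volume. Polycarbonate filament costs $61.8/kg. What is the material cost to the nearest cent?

Volume inside the shell: 316 − 145 → 171 cm³.
Infill deposited: 0.40 × 171 → 68.4 cm³.
Support: 0.18 × 316 → 56.88 cm³.
Total extruded = 145 + 68.4 + 56.88 = 270.28 cm³.
Mass: 270.28 × 1.23 → 332.4444 g.
Cost = 332.4444 g / 1000 × $61.8/kg = $20.55.

$20.55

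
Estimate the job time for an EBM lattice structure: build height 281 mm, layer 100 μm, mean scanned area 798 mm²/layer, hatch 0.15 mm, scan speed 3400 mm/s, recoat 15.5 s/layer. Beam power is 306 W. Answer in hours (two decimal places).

Layers = ⌈281/0.1⌉ = 2810.
Per-layer scan distance = 798 / 0.15, so 5320 mm.
Beam time per layer = 5320 / 3400, so 1.5647 s.
Per-layer time = 1.5647 + 15.5, so 17.0647 s.
Build time = 2810 × 17.0647 = 47951.807 s = 13.32 hours.

13.32 hours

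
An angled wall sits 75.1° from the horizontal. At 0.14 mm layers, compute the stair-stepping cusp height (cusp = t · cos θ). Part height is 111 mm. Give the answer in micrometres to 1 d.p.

36.0 μm

Cusp = layer height × cos(75.1°) = 0.14 × 0.2571 = 0.035994 mm = 36.0 μm.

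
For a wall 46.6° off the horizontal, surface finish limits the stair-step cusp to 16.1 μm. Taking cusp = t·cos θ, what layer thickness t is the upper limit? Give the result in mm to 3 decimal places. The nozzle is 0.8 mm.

t = h_c / cos θ = 0.0161 / 0.6871 = 0.023 mm.

0.023 mm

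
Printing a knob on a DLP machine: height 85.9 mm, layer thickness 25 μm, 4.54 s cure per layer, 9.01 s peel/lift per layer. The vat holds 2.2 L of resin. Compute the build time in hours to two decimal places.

Layers = ⌈85.9/0.025⌉ = 3436.
Each layer takes = 4.54 + 9.01, so 13.55 s.
Total = 3436 × 13.55 = 46557.8 s = 12.93 hours.

12.93 hours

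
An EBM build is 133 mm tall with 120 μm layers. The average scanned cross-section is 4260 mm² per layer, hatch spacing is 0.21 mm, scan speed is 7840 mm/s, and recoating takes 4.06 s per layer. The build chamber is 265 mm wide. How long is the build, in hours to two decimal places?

2.05 hours

Layers = ⌈133/0.12⌉ = 1109.
Hatch length per layer: 4260 / 0.21 → 20285.7 mm.
Scan time per layer: 20285.7 / 7840 → 2.5875 s.
Time per layer = 2.5875 + 4.06, so 6.6475 s.
1109 layers × 6.6475 s/layer = 7372.0775 s, i.e. 2.05 hours.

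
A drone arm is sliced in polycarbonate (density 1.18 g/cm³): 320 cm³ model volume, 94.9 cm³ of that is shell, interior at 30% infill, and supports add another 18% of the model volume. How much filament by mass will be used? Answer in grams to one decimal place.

259.6 g

Interior volume: 320 − 94.9 → 225.1 cm³.
Infill deposited = 0.30 × 225.1, so 67.53 cm³.
Support: 0.18 × 320 → 57.6 cm³.
Total extruded = 94.9 + 67.53 + 57.6 = 220.03 cm³.
Mass: 220.03 × 1.18 → 259.6354 g.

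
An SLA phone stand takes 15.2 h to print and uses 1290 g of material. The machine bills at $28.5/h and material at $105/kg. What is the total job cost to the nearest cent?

$568.65

Machine cost = 28.5 × 15.2 = $433.20.
Material charge = 105 × 1290/1000, so $135.45.
Job cost: 433.20 + 135.45 = $568.65.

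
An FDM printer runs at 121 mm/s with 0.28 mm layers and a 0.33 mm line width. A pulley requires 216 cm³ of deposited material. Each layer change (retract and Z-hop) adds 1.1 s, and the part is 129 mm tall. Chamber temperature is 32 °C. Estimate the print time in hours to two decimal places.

Extrusion cross-section: 0.28 × 0.33 → 0.0924 mm².
Toolpath length = 216 cm³ / 0.0924 mm² = 216000 / 0.0924 = 2337662.3 mm.
Time extruding = 2337662.3 / 121 = 19319.5 s.
Layers = ⌈129/0.28⌉ = 461.
Z-hop total = 461 × 1.1, so 507.1 s.
Total = 19319.5 + 507.1 = 19826.6 s = 5.51 hours.

5.51 hours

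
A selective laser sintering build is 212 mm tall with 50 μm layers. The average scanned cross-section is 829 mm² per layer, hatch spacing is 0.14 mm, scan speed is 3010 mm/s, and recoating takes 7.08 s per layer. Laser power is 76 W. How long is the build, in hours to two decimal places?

Layers = ⌈212/0.05⌉ = 4240.
Per-layer scan distance = 829 / 0.14, so 5921.4 mm.
Per-layer scan time = 5921.4 / 3010 = 1.9672 s.
Per-layer time = 1.9672 + 7.08, so 9.0472 s.
4240 layers × 9.0472 s/layer = 38360.128 s, i.e. 10.66 hours.

10.66 hours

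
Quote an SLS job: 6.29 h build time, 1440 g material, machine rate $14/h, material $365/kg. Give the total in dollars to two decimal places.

$613.66

Time charge: 14 × 6.29 → $88.06.
Feedstock cost: 365 × 1440/1000 → $525.60.
Total = 88.06 + 525.60 = $613.66.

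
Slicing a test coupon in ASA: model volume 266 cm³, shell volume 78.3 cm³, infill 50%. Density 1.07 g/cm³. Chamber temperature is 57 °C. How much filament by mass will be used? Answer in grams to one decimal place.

Volume inside the shell: 266 − 78.3 → 187.7 cm³.
Infill volume: 0.50 × 187.7 → 93.85 cm³.
Deposited volume = 78.3 + 93.85, so 172.15 cm³.
Mass = 172.15 × 1.07, so 184.2005 g.

184.2 g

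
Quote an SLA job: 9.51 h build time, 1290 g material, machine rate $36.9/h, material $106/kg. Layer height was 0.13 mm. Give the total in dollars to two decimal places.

Machine cost = 36.9 × 9.51, so $350.919.
Material cost: 106 × 1290/1000 → $136.74.
Job cost: 350.919 + 136.74 = 487.659 ≈ $487.66.

$487.66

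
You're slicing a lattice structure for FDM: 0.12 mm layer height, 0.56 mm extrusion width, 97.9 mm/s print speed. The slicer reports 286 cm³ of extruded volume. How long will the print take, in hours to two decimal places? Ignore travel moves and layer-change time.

12.08 hours

Bead cross-section = 0.12 × 0.56, so 0.0672 mm².
Toolpath length = 286 cm³ / 0.0672 mm² = 286000 / 0.0672 = 4255952.4 mm.
Print-move time = 4255952.4 / 97.9 = 43472.4 s.
43472.4 s = 12.08 hours.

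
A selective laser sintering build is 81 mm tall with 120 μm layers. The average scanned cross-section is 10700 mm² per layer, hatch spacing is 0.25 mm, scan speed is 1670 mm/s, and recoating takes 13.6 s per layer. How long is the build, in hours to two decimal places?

Layer count = ceil(81 / 0.12) = 675.
Scan path per layer: 10700 / 0.25 → 42800 mm.
Per-layer scan time = 42800 / 1670 = 25.6287 s.
Per-layer time = 25.6287 + 13.6 = 39.2287 s.
Build time = 675 × 39.2287 = 26479.3725 s = 7.36 hours.

7.36 hours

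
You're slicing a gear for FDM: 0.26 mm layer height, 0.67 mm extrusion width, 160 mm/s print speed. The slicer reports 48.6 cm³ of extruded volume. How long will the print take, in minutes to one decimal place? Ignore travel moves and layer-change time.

Bead cross-section = 0.26 × 0.67, so 0.1742 mm².
Path length: 48600 mm³ / 0.1742 mm² → 278989.7 mm.
Print-move time: 278989.7 / 160 → 1743.7 s.
That's 1743.7 s → 29.1 minutes.

29.1 minutes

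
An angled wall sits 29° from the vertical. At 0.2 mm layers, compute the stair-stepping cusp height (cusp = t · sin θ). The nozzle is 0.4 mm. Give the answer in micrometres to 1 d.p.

h_c = t·sin θ = 0.2 × 0.4848 = 0.09696 mm (97.0 μm).

97.0 μm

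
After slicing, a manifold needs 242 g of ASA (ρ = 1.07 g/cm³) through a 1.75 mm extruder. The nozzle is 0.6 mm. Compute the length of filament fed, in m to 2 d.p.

94.03 m

Volume = 242 g / 1.07 g·cm⁻³ = 226.1682 cm³ = 226168.2 mm³.
Filament cross-section = π × (1.75/2)² = 2.4053 mm².
Length = 226168.2 / 2.4053 = 94029.1 mm = 94.03 m.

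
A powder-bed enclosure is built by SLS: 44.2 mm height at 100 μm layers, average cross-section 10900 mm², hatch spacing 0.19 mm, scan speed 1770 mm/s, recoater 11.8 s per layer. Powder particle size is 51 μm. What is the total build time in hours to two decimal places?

Layer count = ceil(44.2 / 0.1) = 442.
Hatch length per layer = 10900 / 0.19 = 57368.4 mm.
Laser time per layer = 57368.4 / 1770, so 32.4115 s.
Per-layer time: 32.4115 + 11.8 → 44.2115 s.
Build time = 442 × 44.2115 = 19541.483 s = 5.43 hours.

5.43 hours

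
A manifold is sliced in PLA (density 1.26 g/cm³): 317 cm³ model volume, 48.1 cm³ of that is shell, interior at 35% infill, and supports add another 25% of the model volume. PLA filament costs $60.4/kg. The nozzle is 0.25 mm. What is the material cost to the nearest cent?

Infill region: 317 − 48.1 → 268.9 cm³.
Deposited infill: 0.35 × 268.9 → 94.115 cm³.
Support = 0.25 × 317, so 79.25 cm³.
Total printed volume = 48.1 + 94.115 + 79.25, so 221.465 cm³.
Mass: 221.465 × 1.26 → 279.0459 g.
At $60.4/kg: 279.0459/1000 × 60.4 = $16.85.

$16.85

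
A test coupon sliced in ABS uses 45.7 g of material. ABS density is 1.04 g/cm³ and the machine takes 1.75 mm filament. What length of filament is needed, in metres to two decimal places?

Volume = 45.7 g / 1.04 g·cm⁻³ = 43.9423 cm³ = 43942.3 mm³.
Cross-section of 1.75 mm filament: π·(1.75/2)² = 2.4053 mm².
L = V/A = 43942.3/2.4053 = 18268.95 mm → 18.27 m.

18.27 m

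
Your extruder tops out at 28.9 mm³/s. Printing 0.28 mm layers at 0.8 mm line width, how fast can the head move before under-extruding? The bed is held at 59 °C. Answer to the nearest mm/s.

Extrusion cross-section = 0.28 × 0.8, so 0.224 mm².
v_max = Q/A = 28.9/0.224 = 129.02 mm/s → 129 mm/s.

129 mm/s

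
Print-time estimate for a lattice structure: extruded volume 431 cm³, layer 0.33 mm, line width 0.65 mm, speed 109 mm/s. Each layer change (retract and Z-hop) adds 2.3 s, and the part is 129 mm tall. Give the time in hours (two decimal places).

5.37 hours

Extrusion cross-section = 0.33 × 0.65 = 0.2145 mm².
Toolpath length = 431 cm³ / 0.2145 mm² = 431000 / 0.2145 = 2009324 mm.
Time extruding = 2009324 / 109, so 18434.2 s.
Number of layers: 129 / 0.33 → 391 (rounded up).
Layer-change overhead = 391 × 2.3, so 899.3 s.
Total = 18434.2 + 899.3 = 19333.5 s = 5.37 hours.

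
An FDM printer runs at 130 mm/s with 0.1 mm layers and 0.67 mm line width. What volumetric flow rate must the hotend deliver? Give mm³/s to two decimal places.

8.71

A = 0.1 × 0.67 = 0.067 mm².
Volumetric flow = 130 × 0.067 = 8.71 mm³/s.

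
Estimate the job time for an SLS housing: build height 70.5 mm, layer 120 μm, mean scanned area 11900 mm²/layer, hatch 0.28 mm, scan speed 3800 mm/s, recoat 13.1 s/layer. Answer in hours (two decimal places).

3.97 hours

Layers = ⌈70.5/0.12⌉ = 588.
Scan path per layer: 11900 / 0.28 → 42500 mm.
Per-layer scan time = 42500 / 3800, so 11.1842 s.
Per-layer time: 11.1842 + 13.1 → 24.2842 s.
Total: 588 × 24.2842 s = 14279.1096 s → 3.97 hours.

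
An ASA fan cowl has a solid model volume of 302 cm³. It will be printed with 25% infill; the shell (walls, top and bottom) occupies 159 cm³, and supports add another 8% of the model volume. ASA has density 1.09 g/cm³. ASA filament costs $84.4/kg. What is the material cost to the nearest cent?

$20.14

Infill region: 302 − 159 → 143 cm³.
Infill deposited = 0.25 × 143 = 35.75 cm³.
Support = 0.08 × 302 = 24.16 cm³.
Total printed volume = 159 + 35.75 + 24.16, so 218.91 cm³.
Mass = 218.91 × 1.09 = 238.6119 g.
At $84.4/kg: 238.6119/1000 × 84.4 = $20.14.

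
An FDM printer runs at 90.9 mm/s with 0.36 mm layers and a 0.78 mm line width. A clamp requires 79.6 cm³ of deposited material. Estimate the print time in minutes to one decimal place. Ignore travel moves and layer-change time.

52.0 minutes

Line area = 0.36 × 0.78, so 0.2808 mm².
Toolpath length = 79.6 cm³ / 0.2808 mm² = 79600 / 0.2808 = 283475.8 mm.
Time extruding: 283475.8 / 90.9 → 3118.5 s.
That's 3118.5 s → 52.0 minutes.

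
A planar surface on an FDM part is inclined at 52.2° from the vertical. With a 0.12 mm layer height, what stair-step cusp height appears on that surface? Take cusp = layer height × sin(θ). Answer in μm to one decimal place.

h_c = t·sin θ = 0.12 × 0.7902 = 0.094824 mm (94.8 μm).

94.8 μm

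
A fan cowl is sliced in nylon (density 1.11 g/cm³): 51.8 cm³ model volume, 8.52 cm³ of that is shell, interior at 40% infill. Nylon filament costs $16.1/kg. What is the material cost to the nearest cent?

Interior volume = 51.8 − 8.52, so 43.28 cm³.
Infill volume: 0.40 × 43.28 → 17.312 cm³.
Deposited volume = 8.52 + 17.312 = 25.832 cm³.
Mass = 25.832 × 1.11 = 28.67352 g.
Cost = 28.67352 g / 1000 × $16.1/kg = $0.46.

$0.46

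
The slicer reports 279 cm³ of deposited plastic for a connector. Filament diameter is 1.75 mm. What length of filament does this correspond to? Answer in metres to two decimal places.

115.99 m

Cross-section of 1.75 mm filament: π·(1.75/2)² = 2.4053 mm².
L = 279000 mm³ / 2.4053 mm² = 115993.85 mm, i.e. 115.99 m.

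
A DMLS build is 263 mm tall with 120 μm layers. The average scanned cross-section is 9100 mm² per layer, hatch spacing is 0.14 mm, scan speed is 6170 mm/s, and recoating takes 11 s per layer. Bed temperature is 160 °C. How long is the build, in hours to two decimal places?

Layer count = ceil(263 / 0.12) = 2192.
Per-layer scan distance = 9100 / 0.14, so 65000 mm.
Per-layer scan time = 65000 / 6170, so 10.5348 s.
Time per layer = 10.5348 + 11 = 21.5348 s.
Total: 2192 × 21.5348 s = 47204.2816 s → 13.11 hours.

13.11 hours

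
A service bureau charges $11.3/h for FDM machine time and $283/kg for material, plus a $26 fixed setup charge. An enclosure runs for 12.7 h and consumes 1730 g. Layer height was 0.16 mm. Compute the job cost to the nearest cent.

Time charge = 11.3 × 12.7 = $143.51.
Material cost = 283 × 1730/1000 = $489.59.
Adding setup: 143.51 + 489.59 + 26 → $659.10.

$659.10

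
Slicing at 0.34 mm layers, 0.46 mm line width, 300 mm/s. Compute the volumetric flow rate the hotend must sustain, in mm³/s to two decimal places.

46.92

A = 0.34 × 0.46, so 0.1564 mm².
Volumetric flow = 300 × 0.1564 = 46.92 mm³/s.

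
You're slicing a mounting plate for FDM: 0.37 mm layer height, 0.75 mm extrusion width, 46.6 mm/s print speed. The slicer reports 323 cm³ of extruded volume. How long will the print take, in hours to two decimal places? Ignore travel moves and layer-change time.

6.94 hours

Extrusion cross-section = 0.37 × 0.75, so 0.2775 mm².
Toolpath length = 323 cm³ / 0.2775 mm² = 323000 / 0.2775 = 1163964 mm.
Time extruding = 1163964 / 46.6 = 24977.8 s.
In the requested units: 24977.8 s = 6.94 hours.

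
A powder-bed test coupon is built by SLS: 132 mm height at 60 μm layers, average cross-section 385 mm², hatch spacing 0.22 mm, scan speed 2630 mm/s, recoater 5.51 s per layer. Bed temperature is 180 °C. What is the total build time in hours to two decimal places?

Layer count = ceil(132 / 0.06) = 2200.
Scan path per layer = 385 / 0.22 = 1750 mm.
Per-layer scan time: 1750 / 2630 → 0.6654 s.
Time per layer: 0.6654 + 5.51 → 6.1754 s.
Total: 2200 × 6.1754 s = 13585.88 s → 3.77 hours.

3.77 hours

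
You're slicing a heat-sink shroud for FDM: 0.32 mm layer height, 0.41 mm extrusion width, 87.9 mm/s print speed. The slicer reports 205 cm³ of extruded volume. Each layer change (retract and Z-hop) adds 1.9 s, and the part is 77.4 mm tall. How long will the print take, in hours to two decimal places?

5.07 hours

Bead cross-section = 0.32 × 0.41, so 0.1312 mm².
Total extruded path = 205000/0.1312 = 1562500 mm.
Time extruding = 1562500 / 87.9 = 17775.9 s.
Layers = ⌈77.4/0.32⌉ = 242.
Non-print overhead: 242 × 1.9 → 459.8 s.
Altogether 17775.9 + 459.8 = 18235.7 s, i.e. 5.07 hours.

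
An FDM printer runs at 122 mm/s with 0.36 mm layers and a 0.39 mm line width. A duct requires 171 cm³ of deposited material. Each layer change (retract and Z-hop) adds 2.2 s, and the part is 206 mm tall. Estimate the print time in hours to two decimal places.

3.12 hours

Bead cross-section: 0.36 × 0.39 → 0.1404 mm².
Toolpath length = 171 cm³ / 0.1404 mm² = 171000 / 0.1404 = 1217948.7 mm.
Print-move time = 1217948.7 / 122 = 9983.2 s.
Layer count = ceil(206 / 0.36) = 573.
Z-hop total = 573 × 2.2 = 1260.6 s.
Altogether 9983.2 + 1260.6 = 11243.8 s, i.e. 3.12 hours.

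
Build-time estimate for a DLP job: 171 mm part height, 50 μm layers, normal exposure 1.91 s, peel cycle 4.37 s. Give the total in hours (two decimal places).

5.97 hours

Layer count = ceil(171 / 0.05) = 3420.
Cycle time = 1.91 + 4.37, so 6.28 s.
Build time: 3420 × 6.28 s = 21477.6 s, i.e. 5.97 hours.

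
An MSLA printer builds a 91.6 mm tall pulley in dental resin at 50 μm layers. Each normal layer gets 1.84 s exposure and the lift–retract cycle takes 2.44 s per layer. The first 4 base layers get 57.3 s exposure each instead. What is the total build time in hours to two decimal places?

Layers = ⌈91.6/0.05⌉ = 1832.
Base layers = 4 × (57.3 + 2.44), so 238.96 s.
Normal layers = 1828 × (1.84 + 2.44), so 7823.84 s.
Sum: 238.96 + 7823.84 = 8062.8 s → 2.24 hours.

2.24 hours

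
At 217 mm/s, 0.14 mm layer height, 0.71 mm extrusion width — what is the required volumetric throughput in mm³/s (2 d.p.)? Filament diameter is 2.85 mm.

Bead cross-section: 0.14 × 0.71 → 0.0994 mm².
Q = v·A = 217 × 0.0994 = 21.57 mm³/s.

21.57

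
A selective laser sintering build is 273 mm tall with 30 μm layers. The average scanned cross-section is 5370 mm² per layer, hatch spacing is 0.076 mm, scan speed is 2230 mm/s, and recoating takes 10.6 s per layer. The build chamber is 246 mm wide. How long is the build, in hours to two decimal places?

106.89 hours

Number of layers: 273 / 0.03 → 9100 (rounded up).
Hatch length per layer = 5370 / 0.076, so 70657.9 mm.
Scan time per layer: 70657.9 / 2230 → 31.6852 s.
Time per layer = 31.6852 + 10.6, so 42.2852 s.
Build time = 9100 × 42.2852 = 384795.32 s = 106.89 hours.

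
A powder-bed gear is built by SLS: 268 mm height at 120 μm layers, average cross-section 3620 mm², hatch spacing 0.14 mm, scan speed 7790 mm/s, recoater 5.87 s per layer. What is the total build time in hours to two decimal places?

5.70 hours

Number of layers: 268 / 0.12 → 2234 (rounded up).
Scan path per layer = 3620 / 0.14 = 25857.1 mm.
Per-layer scan time = 25857.1 / 7790, so 3.3193 s.
Layer cycle = 3.3193 + 5.87 = 9.1893 s.
2234 layers × 9.1893 s/layer = 20528.8962 s, i.e. 5.70 hours.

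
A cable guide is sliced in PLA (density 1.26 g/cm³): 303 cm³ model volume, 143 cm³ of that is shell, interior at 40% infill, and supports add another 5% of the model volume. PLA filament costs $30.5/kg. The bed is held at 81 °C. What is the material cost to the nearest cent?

Infill region: 303 − 143 → 160 cm³.
Deposited infill: 0.40 × 160 → 64 cm³.
Support = 0.05 × 303 = 15.15 cm³.
Total printed volume = 143 + 64 + 15.15, so 222.15 cm³.
Mass = 222.15 × 1.26 = 279.909 g.
Cost = 279.909 g / 1000 × $30.5/kg = $8.54.

$8.54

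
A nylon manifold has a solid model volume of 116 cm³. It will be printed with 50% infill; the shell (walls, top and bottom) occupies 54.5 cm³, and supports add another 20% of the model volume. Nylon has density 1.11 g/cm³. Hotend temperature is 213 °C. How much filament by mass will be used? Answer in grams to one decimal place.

Volume inside the shell: 116 − 54.5 → 61.5 cm³.
Deposited infill: 0.50 × 61.5 → 30.75 cm³.
Support: 0.20 × 116 → 23.2 cm³.
Total extruded: 54.5 + 30.75 + 23.2 → 108.45 cm³.
Mass = 108.45 × 1.11, so 120.3795 g.

120.4 g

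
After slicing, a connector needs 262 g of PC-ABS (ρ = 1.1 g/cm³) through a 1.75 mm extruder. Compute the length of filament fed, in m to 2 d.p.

Extruded volume: 262/1.1 = 238.1818 cm³ (238181.8 mm³).
Filament cross-section = π × (1.75/2)² = 2.4053 mm².
L = V/A = 238181.8/2.4053 = 99023.74 mm → 99.02 m.

99.02 m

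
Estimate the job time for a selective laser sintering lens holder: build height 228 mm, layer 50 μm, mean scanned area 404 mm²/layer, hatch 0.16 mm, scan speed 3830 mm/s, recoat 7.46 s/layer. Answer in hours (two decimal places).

10.28 hours

Number of layers: 228 / 0.05 → 4560 (rounded up).
Scan path per layer: 404 / 0.16 → 2525 mm.
Scan time per layer = 2525 / 3830, so 0.6593 s.
Per-layer time: 0.6593 + 7.46 → 8.1193 s.
Build time = 4560 × 8.1193 = 37024.008 s = 10.28 hours.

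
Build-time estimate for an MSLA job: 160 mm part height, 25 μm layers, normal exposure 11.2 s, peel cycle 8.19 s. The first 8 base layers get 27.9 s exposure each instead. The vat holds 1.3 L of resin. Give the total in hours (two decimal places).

Layers = ⌈160/0.025⌉ = 6400.
Base layers = 8 × (27.9 + 8.19) = 288.72 s.
Normal layers: 6392 × (11.2 + 8.19) → 123940.88 s.
Total = 288.72 + 123940.88 = 124229.6 s = 34.51 hours.

34.51 hours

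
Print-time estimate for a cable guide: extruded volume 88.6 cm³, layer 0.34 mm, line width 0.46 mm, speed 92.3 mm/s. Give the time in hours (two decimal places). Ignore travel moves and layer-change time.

Extrusion cross-section: 0.34 × 0.46 → 0.1564 mm².
Toolpath length = 88.6 cm³ / 0.1564 mm² = 88600 / 0.1564 = 566496.2 mm.
Print-move time: 566496.2 / 92.3 → 6137.6 s.
That's 6137.6 s → 1.70 hours.

1.70 hours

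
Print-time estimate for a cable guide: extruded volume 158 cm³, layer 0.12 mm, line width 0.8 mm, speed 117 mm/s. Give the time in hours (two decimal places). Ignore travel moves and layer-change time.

3.91 hours

Line area = 0.12 × 0.8, so 0.096 mm².
Total extruded path = 158000/0.096 = 1645833.3 mm.
Print-move time = 1645833.3 / 117 = 14067 s.
In the requested units: 14067 s = 3.91 hours.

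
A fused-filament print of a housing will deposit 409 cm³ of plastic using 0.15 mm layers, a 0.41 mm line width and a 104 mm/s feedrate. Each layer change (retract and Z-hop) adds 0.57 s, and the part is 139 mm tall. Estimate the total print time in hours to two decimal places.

17.91 hours

Extrusion cross-section = 0.15 × 0.41, so 0.0615 mm².
Total extruded path = 409000/0.0615 = 6650406.5 mm.
Time extruding = 6650406.5 / 104 = 63946.2 s.
Number of layers: 139 / 0.15 → 927 (rounded up).
Z-hop total: 927 × 0.57 → 528.39 s.
Altogether 63946.2 + 528.39 = 64474.59 s, i.e. 17.91 hours.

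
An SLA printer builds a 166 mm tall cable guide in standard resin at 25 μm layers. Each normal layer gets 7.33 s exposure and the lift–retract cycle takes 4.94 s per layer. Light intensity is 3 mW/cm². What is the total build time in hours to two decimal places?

22.63 hours

Layers = ⌈166/0.025⌉ = 6640.
Each layer takes: 7.33 + 4.94 → 12.27 s.
Build time: 6640 × 12.27 s = 81472.8 s, i.e. 22.63 hours.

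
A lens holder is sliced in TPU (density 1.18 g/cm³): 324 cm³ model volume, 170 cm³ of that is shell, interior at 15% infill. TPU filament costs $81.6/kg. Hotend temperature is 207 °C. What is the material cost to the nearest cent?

Volume inside the shell = 324 − 170 = 154 cm³.
Infill deposited = 0.15 × 154 = 23.1 cm³.
Total printed volume = 170 + 23.1, so 193.1 cm³.
Mass = 193.1 × 1.18 = 227.858 g.
At $81.6/kg: 227.858/1000 × 81.6 = $18.59.

$18.59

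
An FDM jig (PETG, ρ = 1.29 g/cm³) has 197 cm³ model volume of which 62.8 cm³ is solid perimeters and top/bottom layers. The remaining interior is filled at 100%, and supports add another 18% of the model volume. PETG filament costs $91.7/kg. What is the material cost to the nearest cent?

$27.50

Infill region: 197 − 62.8 → 134.2 cm³.
Infill volume = 1.00 × 134.2 = 134.2 cm³.
Support = 0.18 × 197, so 35.46 cm³.
Total extruded = 62.8 + 134.2 + 35.46 = 232.46 cm³.
Mass = 232.46 × 1.29, so 299.8734 g.
At $91.7/kg: 299.8734/1000 × 91.7 = $27.50.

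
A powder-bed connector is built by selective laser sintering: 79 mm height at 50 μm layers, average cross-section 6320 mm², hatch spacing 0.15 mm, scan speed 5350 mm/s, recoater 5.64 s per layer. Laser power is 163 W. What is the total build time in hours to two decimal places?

5.93 hours

Layers = ⌈79/0.05⌉ = 1580.
Hatch length per layer: 6320 / 0.15 → 42133.3 mm.
Laser time per layer = 42133.3 / 5350, so 7.8754 s.
Time per layer = 7.8754 + 5.64 = 13.5154 s.
Build time = 1580 × 13.5154 = 21354.332 s = 5.93 hours.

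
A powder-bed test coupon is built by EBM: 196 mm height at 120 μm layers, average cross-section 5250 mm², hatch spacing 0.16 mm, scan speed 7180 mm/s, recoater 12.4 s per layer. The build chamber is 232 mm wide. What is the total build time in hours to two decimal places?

Layer count = ceil(196 / 0.12) = 1634.
Scan path per layer = 5250 / 0.16, so 32812.5 mm.
Scan time per layer = 32812.5 / 7180 = 4.57 s.
Layer cycle = 4.57 + 12.4, so 16.97 s.
Build time = 1634 × 16.97 = 27728.98 s = 7.70 hours.

7.70 hours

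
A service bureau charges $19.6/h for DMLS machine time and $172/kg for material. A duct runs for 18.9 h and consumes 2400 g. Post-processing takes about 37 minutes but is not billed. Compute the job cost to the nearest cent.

$783.24

Time charge = 19.6 × 18.9, so $370.44.
Material charge = 172 × 2400/1000, so $412.80.
Total = 370.44 + 412.80 = $783.24.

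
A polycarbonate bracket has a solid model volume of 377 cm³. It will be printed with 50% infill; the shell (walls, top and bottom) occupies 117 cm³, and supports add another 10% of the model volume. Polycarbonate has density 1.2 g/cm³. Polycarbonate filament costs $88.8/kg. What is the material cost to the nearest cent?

Interior volume = 377 − 117 = 260 cm³.
Deposited infill: 0.50 × 260 → 130 cm³.
Support = 0.10 × 377 = 37.7 cm³.
Deposited volume = 117 + 130 + 37.7 = 284.7 cm³.
Mass = 284.7 × 1.2 = 341.64 g.
Cost = 341.64 g / 1000 × $88.8/kg = $30.34.

$30.34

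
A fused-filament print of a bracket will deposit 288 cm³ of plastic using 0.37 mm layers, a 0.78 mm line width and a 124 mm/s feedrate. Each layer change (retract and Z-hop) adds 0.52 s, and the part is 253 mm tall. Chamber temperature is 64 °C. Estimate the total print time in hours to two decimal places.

2.33 hours

Line area = 0.37 × 0.78, so 0.2886 mm².
Path length: 288000 mm³ / 0.2886 mm² → 997921 mm.
Extrusion time: 997921 / 124 → 8047.8 s.
Layer count = ceil(253 / 0.37) = 684.
Z-hop total: 684 × 0.52 → 355.68 s.
Altogether 8047.8 + 355.68 = 8403.48 s, i.e. 2.33 hours.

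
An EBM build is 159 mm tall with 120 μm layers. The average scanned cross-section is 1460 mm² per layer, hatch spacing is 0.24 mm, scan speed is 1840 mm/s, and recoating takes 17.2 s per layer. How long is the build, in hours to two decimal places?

7.55 hours

Number of layers: 159 / 0.12 → 1325 (rounded up).
Hatch length per layer: 1460 / 0.24 → 6083.3 mm.
Beam time per layer: 6083.3 / 1840 → 3.3061 s.
Layer cycle: 3.3061 + 17.2 → 20.5061 s.
1325 layers × 20.5061 s/layer = 27170.5825 s, i.e. 7.55 hours.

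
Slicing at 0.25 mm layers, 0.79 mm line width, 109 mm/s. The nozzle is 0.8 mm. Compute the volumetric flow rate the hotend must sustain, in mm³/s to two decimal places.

21.53

Extrusion cross-section = 0.25 × 0.79 = 0.1975 mm².
Q = v·A = 109 × 0.1975 = 21.53 mm³/s.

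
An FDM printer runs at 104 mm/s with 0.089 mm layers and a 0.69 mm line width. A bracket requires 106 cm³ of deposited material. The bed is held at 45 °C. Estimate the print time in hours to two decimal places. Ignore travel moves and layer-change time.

Bead cross-section: 0.089 × 0.69 → 0.06141 mm².
Total extruded path = 106000/0.06141 = 1726103.2 mm.
Print-move time = 1726103.2 / 104 = 16597.1 s.
Converting: 16597.1 s = 4.61 hours.

4.61 hours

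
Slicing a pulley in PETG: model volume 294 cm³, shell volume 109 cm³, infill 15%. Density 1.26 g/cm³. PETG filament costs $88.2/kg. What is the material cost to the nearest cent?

$15.20

Interior volume = 294 − 109, so 185 cm³.
Infill volume = 0.15 × 185, so 27.75 cm³.
Total printed volume: 109 + 27.75 → 136.75 cm³.
Mass = 136.75 × 1.26 = 172.305 g.
Cost = 172.305 g / 1000 × $88.2/kg = $15.20.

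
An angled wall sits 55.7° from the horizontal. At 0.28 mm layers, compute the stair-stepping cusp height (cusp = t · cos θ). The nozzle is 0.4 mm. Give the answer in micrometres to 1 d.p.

Cusp = layer height × cos(55.7°) = 0.28 × 0.5635 = 0.15778 mm = 157.8 μm.

157.8 μm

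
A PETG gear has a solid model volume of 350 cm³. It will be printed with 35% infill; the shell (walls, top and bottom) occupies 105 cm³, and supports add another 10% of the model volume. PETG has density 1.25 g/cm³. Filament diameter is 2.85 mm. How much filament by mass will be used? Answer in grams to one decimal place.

Infill region: 350 − 105 → 245 cm³.
Infill volume = 0.35 × 245, so 85.75 cm³.
Support: 0.10 × 350 → 35 cm³.
Total extruded = 105 + 85.75 + 35, so 225.75 cm³.
Mass = 225.75 × 1.25, so 282.1875 g.

282.2 g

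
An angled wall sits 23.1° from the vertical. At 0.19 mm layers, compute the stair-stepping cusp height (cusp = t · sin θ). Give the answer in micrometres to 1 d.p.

Cusp = layer height × sin(23.1°) = 0.19 × 0.3923 = 0.074537 mm = 74.5 μm.

74.5 μm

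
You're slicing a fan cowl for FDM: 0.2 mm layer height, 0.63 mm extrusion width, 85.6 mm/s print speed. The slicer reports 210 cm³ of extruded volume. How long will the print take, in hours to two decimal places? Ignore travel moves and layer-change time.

5.41 hours

Extrusion cross-section: 0.2 × 0.63 → 0.126 mm².
Path length: 210000 mm³ / 0.126 mm² → 1666666.7 mm.
Extrusion time = 1666666.7 / 85.6 = 19470.4 s.
In the requested units: 19470.4 s = 5.41 hours.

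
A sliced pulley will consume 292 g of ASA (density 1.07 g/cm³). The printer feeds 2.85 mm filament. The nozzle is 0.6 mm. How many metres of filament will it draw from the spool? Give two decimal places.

42.78 m

Volume = 292 g / 1.07 g·cm⁻³ = 272.8972 cm³ = 272897.2 mm³.
Cross-section of 2.85 mm filament: π·(2.85/2)² = 6.3794 mm².
Length = 272897.2 / 6.3794 = 42777.88 mm = 42.78 m.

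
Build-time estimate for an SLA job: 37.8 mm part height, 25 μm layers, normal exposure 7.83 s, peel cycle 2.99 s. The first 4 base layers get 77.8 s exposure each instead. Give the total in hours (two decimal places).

4.62 hours

Layer count = ceil(37.8 / 0.025) = 1512.
Burn-in layers = 4 × (77.8 + 2.99) = 323.16 s.
Normal layers = 1508 × (7.83 + 2.99) = 16316.56 s.
Sum: 323.16 + 16316.56 = 16639.72 s → 4.62 hours.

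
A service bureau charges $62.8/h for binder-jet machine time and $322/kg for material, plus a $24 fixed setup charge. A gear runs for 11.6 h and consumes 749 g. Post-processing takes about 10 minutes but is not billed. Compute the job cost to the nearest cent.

Machine cost: 62.8 × 11.6 → $728.48.
Material charge = 322 × 749/1000, so $241.178.
Total = 728.48 + 241.178 + 24 = 993.658 ≈ $993.66.

$993.66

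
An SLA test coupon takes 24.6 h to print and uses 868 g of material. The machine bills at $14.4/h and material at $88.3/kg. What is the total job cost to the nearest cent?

$430.88

Machine-time cost = 14.4 × 24.6 = $354.24.
Feedstock cost = 88.3 × 868/1000 = $76.6444.
Job cost: 354.24 + 76.6444 = 430.8844 ≈ $430.88.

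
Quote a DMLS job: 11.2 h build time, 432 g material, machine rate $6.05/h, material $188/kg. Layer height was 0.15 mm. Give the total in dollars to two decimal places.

Time charge = 6.05 × 11.2, so $67.76.
Material cost = 188 × 432/1000 = $81.216.
Job cost: 67.76 + 81.216 = 148.976 ≈ $148.98.

$148.98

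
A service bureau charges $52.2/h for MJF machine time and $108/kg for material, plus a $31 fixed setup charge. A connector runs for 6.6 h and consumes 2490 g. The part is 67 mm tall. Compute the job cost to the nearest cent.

Machine cost: 52.2 × 6.6 → $344.52.
Material cost: 108 × 2490/1000 → $268.92.
Total = 344.52 + 268.92 + 31 = $644.44.

$644.44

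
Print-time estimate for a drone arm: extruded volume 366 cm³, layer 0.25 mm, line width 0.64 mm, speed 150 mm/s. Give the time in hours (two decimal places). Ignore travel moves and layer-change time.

4.24 hours

Extrusion cross-section = 0.25 × 0.64, so 0.16 mm².
Toolpath length = 366 cm³ / 0.16 mm² = 366000 / 0.16 = 2287500 mm.
Time extruding: 2287500 / 150 → 15250 s.
In the requested units: 15250 s = 4.24 hours.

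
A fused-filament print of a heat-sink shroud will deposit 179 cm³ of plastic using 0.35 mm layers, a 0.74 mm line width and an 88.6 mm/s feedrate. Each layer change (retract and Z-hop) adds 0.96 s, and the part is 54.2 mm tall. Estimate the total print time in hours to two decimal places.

2.21 hours

Line area = 0.35 × 0.74 = 0.259 mm².
Path length: 179000 mm³ / 0.259 mm² → 691119.7 mm.
Print-move time: 691119.7 / 88.6 → 7800.4 s.
Number of layers: 54.2 / 0.35 → 155 (rounded up).
Non-print overhead = 155 × 0.96 = 148.8 s.
Altogether 7800.4 + 148.8 = 7949.2 s, i.e. 2.21 hours.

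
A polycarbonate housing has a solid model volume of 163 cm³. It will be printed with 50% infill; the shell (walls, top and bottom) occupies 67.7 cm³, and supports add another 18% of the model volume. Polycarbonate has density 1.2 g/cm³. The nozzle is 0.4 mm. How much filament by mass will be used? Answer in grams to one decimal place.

Interior volume = 163 − 67.7 = 95.3 cm³.
Deposited infill: 0.50 × 95.3 → 47.65 cm³.
Support = 0.18 × 163, so 29.34 cm³.
Total printed volume: 67.7 + 47.65 + 29.34 → 144.69 cm³.
Mass = 144.69 × 1.2, so 173.628 g.

173.6 g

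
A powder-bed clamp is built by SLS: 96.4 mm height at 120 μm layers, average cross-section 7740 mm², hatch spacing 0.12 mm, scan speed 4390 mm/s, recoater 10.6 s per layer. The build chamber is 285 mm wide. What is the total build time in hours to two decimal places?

5.65 hours

Layer count = ceil(96.4 / 0.12) = 804.
Per-layer scan distance = 7740 / 0.12 = 64500 mm.
Per-layer scan time = 64500 / 4390, so 14.6925 s.
Time per layer = 14.6925 + 10.6, so 25.2925 s.
804 layers × 25.2925 s/layer = 20335.17 s, i.e. 5.65 hours.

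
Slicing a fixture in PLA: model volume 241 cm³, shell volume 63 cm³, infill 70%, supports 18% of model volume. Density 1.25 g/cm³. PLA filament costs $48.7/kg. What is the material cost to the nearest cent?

$14.06

Volume inside the shell = 241 − 63, so 178 cm³.
Deposited infill: 0.70 × 178 → 124.6 cm³.
Support = 0.18 × 241 = 43.38 cm³.
Total extruded = 63 + 124.6 + 43.38 = 230.98 cm³.
Mass: 230.98 × 1.25 → 288.725 g.
At $48.7/kg: 288.725/1000 × 48.7 = $14.06.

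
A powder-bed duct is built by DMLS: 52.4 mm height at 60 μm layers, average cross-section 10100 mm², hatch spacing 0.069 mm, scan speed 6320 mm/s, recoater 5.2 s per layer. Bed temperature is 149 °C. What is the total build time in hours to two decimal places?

6.89 hours

Layer count = ceil(52.4 / 0.06) = 874.
Scan path per layer: 10100 / 0.069 → 146376.8 mm.
Per-layer scan time = 146376.8 / 6320 = 23.1609 s.
Time per layer = 23.1609 + 5.2 = 28.3609 s.
Build time = 874 × 28.3609 = 24787.4266 s = 6.89 hours.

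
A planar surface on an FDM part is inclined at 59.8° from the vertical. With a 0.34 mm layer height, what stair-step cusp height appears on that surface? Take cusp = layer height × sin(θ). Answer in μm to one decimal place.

293.9 μm

sin(59.8°) = 0.8643, so cusp = 0.34 × 0.8643 = 0.293862 mm → 293.9 μm.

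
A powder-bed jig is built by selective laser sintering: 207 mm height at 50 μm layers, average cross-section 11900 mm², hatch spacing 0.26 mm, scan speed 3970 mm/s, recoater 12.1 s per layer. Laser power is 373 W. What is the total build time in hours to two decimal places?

Layer count = ceil(207 / 0.05) = 4140.
Scan path per layer = 11900 / 0.26, so 45769.2 mm.
Per-layer scan time = 45769.2 / 3970 = 11.5288 s.
Per-layer time: 11.5288 + 12.1 → 23.6288 s.
Build time = 4140 × 23.6288 = 97823.232 s = 27.17 hours.

27.17 hours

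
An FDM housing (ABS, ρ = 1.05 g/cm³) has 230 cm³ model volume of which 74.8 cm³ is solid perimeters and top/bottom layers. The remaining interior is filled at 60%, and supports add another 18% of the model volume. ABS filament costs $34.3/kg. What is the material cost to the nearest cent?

$7.54

Infill region = 230 − 74.8 = 155.2 cm³.
Deposited infill = 0.60 × 155.2, so 93.12 cm³.
Support: 0.18 × 230 → 41.4 cm³.
Total extruded = 74.8 + 93.12 + 41.4, so 209.32 cm³.
Mass = 209.32 × 1.05 = 219.786 g.
At $34.3/kg: 219.786/1000 × 34.3 = $7.54.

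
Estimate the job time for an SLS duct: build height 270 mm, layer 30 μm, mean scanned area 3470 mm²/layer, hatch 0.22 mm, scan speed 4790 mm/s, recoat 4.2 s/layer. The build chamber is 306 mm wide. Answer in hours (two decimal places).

Number of layers: 270 / 0.03 → 9000 (rounded up).
Scan path per layer = 3470 / 0.22 = 15772.7 mm.
Laser time per layer: 15772.7 / 4790 → 3.2928 s.
Per-layer time = 3.2928 + 4.2 = 7.4928 s.
9000 layers × 7.4928 s/layer = 67435.2 s, i.e. 18.73 hours.

18.73 hours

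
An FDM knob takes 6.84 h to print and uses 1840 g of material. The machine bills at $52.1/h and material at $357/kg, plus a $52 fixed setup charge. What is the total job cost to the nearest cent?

Machine-time cost = 52.1 × 6.84, so $356.364.
Material cost = 357 × 1840/1000, so $656.88.
Adding setup: 356.364 + 656.88 + 52 → 1065.244 ≈ $1065.24.

$1065.24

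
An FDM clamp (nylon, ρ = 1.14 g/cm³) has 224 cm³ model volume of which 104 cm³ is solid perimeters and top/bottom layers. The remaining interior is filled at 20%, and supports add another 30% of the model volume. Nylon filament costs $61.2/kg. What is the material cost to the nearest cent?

Infill region = 224 − 104, so 120 cm³.
Infill deposited = 0.20 × 120, so 24 cm³.
Support: 0.30 × 224 → 67.2 cm³.
Total printed volume = 104 + 24 + 67.2 = 195.2 cm³.
Mass = 195.2 × 1.14 = 222.528 g.
At $61.2/kg: 222.528/1000 × 61.2 = $13.62.

$13.62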